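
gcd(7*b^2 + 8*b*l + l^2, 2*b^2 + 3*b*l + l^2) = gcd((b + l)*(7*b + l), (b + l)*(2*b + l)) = b + l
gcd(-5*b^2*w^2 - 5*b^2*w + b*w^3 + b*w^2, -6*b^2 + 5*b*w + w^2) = 1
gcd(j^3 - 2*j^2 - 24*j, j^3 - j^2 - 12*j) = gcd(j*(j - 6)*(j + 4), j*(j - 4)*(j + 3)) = j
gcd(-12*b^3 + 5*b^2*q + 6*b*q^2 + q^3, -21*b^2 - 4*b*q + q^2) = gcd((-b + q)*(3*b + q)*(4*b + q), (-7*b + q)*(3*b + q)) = 3*b + q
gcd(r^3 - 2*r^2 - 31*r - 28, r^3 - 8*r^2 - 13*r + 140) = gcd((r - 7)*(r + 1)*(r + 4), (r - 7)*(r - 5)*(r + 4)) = r^2 - 3*r - 28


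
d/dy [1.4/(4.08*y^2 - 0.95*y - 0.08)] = (1.33 - 11.424*y)/(-4.08*y^2 + 0.95*y + 0.08)^2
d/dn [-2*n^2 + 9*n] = 9 - 4*n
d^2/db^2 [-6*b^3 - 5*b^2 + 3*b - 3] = -36*b - 10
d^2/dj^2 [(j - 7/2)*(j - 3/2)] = 2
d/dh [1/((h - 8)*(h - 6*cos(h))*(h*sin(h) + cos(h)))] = (-h*(h - 8)*(h - 6*cos(h))*cos(h) + (8 - h)*(h*sin(h) + cos(h))*(6*sin(h) + 1) - (h - 6*cos(h))*(h*sin(h) + cos(h)))/((h - 8)^2*(h - 6*cos(h))^2*(h*sin(h) + cos(h))^2)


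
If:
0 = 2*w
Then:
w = 0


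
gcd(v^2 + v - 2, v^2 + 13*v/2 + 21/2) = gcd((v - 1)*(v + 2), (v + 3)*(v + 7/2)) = 1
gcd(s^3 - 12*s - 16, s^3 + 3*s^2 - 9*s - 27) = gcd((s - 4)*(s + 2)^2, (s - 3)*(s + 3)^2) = 1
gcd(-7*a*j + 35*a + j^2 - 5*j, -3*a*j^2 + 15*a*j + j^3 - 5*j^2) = j - 5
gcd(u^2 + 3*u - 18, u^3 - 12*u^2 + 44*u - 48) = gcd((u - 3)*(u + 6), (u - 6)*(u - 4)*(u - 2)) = 1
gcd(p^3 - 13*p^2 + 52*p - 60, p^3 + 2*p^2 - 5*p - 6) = p - 2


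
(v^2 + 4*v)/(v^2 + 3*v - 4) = v/(v - 1)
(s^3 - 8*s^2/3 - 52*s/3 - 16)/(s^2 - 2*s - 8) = (s^2 - 14*s/3 - 8)/(s - 4)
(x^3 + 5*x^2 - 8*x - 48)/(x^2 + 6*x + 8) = (x^2 + x - 12)/(x + 2)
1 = 1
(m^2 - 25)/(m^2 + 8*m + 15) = (m - 5)/(m + 3)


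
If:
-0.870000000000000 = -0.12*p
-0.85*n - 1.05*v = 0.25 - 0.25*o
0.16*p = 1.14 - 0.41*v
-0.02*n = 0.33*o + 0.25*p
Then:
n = -1.82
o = -5.38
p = 7.25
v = -0.05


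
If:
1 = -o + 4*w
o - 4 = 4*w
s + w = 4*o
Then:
No Solution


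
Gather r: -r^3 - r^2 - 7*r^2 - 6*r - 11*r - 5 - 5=-r^3 - 8*r^2 - 17*r - 10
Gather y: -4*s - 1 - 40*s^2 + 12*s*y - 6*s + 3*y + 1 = -40*s^2 - 10*s + y*(12*s + 3)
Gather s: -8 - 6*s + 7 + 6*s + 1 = 0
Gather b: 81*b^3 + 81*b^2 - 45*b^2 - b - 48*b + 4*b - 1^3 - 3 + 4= 81*b^3 + 36*b^2 - 45*b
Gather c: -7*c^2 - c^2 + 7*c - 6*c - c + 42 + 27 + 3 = 72 - 8*c^2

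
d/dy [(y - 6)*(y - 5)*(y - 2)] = 3*y^2 - 26*y + 52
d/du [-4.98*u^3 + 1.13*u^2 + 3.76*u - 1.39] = -14.94*u^2 + 2.26*u + 3.76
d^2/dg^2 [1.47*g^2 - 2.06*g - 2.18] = 2.94000000000000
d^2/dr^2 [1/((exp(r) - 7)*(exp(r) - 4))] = (4*exp(3*r) - 33*exp(2*r) + 9*exp(r) + 308)*exp(r)/(exp(6*r) - 33*exp(5*r) + 447*exp(4*r) - 3179*exp(3*r) + 12516*exp(2*r) - 25872*exp(r) + 21952)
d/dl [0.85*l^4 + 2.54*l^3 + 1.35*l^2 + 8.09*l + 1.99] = 3.4*l^3 + 7.62*l^2 + 2.7*l + 8.09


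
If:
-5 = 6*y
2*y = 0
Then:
No Solution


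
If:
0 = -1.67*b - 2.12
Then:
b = -1.27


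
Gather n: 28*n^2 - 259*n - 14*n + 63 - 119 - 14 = 28*n^2 - 273*n - 70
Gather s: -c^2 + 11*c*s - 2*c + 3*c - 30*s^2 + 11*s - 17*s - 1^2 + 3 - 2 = -c^2 + c - 30*s^2 + s*(11*c - 6)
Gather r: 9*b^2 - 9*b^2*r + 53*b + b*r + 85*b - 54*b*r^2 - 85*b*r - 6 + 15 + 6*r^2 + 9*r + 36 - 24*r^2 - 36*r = 9*b^2 + 138*b + r^2*(-54*b - 18) + r*(-9*b^2 - 84*b - 27) + 45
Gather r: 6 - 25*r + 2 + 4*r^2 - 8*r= 4*r^2 - 33*r + 8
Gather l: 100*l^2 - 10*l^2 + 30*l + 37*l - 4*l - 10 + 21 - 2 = 90*l^2 + 63*l + 9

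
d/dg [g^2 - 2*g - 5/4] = 2*g - 2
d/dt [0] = 0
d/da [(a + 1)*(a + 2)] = 2*a + 3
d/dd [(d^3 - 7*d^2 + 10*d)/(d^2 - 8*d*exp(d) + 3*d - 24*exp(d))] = (d*(d^2 - 7*d + 10)*(8*d*exp(d) - 2*d + 32*exp(d) - 3) + (3*d^2 - 14*d + 10)*(d^2 - 8*d*exp(d) + 3*d - 24*exp(d)))/(d^2 - 8*d*exp(d) + 3*d - 24*exp(d))^2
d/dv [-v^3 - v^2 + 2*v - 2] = -3*v^2 - 2*v + 2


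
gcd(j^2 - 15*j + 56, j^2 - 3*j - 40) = j - 8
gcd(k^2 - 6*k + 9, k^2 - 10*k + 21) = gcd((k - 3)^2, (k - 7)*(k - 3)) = k - 3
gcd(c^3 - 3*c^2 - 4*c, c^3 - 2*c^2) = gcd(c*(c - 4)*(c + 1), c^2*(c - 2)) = c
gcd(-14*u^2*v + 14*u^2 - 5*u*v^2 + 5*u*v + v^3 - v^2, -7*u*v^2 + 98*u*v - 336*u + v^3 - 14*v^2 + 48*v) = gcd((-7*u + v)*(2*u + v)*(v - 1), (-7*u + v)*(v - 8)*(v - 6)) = 7*u - v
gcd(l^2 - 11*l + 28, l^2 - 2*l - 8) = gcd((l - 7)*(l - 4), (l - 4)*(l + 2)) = l - 4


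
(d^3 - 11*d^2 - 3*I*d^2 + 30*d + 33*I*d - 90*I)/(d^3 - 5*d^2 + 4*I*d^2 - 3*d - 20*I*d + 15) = (d^2 - 3*d*(2 + I) + 18*I)/(d^2 + 4*I*d - 3)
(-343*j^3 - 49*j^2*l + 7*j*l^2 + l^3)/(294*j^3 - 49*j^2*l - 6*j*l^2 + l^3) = (-7*j - l)/(6*j - l)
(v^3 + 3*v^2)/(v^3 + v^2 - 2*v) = v*(v + 3)/(v^2 + v - 2)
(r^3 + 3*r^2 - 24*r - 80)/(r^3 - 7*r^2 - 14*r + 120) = (r + 4)/(r - 6)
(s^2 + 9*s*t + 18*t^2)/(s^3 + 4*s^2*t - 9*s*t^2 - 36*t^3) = (s + 6*t)/(s^2 + s*t - 12*t^2)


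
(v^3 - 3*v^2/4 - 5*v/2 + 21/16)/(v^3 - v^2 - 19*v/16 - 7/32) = 2*(4*v^2 + 4*v - 3)/(8*v^2 + 6*v + 1)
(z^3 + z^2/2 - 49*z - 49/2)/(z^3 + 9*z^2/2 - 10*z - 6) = (z^2 - 49)/(z^2 + 4*z - 12)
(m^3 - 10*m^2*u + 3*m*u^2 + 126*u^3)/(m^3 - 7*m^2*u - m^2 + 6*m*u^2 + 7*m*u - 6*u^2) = (-m^2 + 4*m*u + 21*u^2)/(-m^2 + m*u + m - u)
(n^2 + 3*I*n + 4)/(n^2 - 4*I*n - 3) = (n + 4*I)/(n - 3*I)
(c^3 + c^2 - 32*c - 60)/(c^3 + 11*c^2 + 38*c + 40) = (c - 6)/(c + 4)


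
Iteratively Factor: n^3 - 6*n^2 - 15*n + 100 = (n + 4)*(n^2 - 10*n + 25) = (n - 5)*(n + 4)*(n - 5)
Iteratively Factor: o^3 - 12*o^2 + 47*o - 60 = (o - 5)*(o^2 - 7*o + 12) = (o - 5)*(o - 3)*(o - 4)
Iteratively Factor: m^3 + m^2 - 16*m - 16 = (m - 4)*(m^2 + 5*m + 4) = (m - 4)*(m + 4)*(m + 1)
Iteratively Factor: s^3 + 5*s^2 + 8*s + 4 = (s + 1)*(s^2 + 4*s + 4) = (s + 1)*(s + 2)*(s + 2)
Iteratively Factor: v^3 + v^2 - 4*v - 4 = (v + 2)*(v^2 - v - 2) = (v + 1)*(v + 2)*(v - 2)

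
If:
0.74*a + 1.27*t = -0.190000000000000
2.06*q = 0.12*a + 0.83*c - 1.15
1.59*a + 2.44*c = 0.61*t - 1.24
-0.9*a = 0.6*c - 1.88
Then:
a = 5.24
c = -4.72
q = -2.15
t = -3.20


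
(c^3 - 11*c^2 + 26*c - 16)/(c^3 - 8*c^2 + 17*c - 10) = (c - 8)/(c - 5)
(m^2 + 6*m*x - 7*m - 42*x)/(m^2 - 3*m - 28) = (m + 6*x)/(m + 4)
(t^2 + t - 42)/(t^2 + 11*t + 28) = (t - 6)/(t + 4)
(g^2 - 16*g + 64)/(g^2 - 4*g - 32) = (g - 8)/(g + 4)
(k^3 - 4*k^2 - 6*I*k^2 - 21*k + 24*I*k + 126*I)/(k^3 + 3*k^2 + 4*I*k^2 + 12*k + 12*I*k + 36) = (k^2 - k*(7 + 6*I) + 42*I)/(k^2 + 4*I*k + 12)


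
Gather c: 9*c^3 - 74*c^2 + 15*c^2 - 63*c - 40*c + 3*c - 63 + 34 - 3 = 9*c^3 - 59*c^2 - 100*c - 32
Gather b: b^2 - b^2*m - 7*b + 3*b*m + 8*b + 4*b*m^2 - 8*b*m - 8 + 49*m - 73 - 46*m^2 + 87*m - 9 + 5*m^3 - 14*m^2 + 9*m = b^2*(1 - m) + b*(4*m^2 - 5*m + 1) + 5*m^3 - 60*m^2 + 145*m - 90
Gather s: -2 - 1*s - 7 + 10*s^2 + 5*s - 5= 10*s^2 + 4*s - 14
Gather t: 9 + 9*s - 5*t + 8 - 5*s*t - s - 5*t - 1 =8*s + t*(-5*s - 10) + 16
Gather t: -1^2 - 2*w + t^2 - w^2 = t^2 - w^2 - 2*w - 1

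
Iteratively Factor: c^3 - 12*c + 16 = (c + 4)*(c^2 - 4*c + 4) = (c - 2)*(c + 4)*(c - 2)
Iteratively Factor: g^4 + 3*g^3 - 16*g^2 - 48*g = (g - 4)*(g^3 + 7*g^2 + 12*g) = (g - 4)*(g + 3)*(g^2 + 4*g) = g*(g - 4)*(g + 3)*(g + 4)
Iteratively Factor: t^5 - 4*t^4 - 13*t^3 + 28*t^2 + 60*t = (t - 3)*(t^4 - t^3 - 16*t^2 - 20*t) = (t - 3)*(t + 2)*(t^3 - 3*t^2 - 10*t) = t*(t - 3)*(t + 2)*(t^2 - 3*t - 10) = t*(t - 5)*(t - 3)*(t + 2)*(t + 2)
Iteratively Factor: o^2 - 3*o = (o - 3)*(o)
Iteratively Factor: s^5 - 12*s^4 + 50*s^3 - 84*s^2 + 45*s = (s)*(s^4 - 12*s^3 + 50*s^2 - 84*s + 45) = s*(s - 3)*(s^3 - 9*s^2 + 23*s - 15) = s*(s - 3)*(s - 1)*(s^2 - 8*s + 15) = s*(s - 3)^2*(s - 1)*(s - 5)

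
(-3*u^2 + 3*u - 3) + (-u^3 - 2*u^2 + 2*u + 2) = -u^3 - 5*u^2 + 5*u - 1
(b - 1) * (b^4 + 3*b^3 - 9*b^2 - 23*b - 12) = b^5 + 2*b^4 - 12*b^3 - 14*b^2 + 11*b + 12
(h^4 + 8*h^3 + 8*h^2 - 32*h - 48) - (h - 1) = h^4 + 8*h^3 + 8*h^2 - 33*h - 47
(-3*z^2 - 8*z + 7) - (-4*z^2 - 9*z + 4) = z^2 + z + 3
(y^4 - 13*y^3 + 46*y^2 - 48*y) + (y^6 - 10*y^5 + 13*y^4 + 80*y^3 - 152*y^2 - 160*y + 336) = y^6 - 10*y^5 + 14*y^4 + 67*y^3 - 106*y^2 - 208*y + 336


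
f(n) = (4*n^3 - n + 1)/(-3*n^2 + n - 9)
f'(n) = (6*n - 1)*(4*n^3 - n + 1)/(-3*n^2 + n - 9)^2 + (12*n^2 - 1)/(-3*n^2 + n - 9) = ((1 - 12*n^2)*(3*n^2 - n + 9) + (6*n - 1)*(4*n^3 - n + 1))/(3*n^2 - n + 9)^2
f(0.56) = -0.12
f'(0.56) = -0.26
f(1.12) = -0.47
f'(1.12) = -0.97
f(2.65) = -2.65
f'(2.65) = -1.59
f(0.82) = -0.23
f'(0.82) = -0.60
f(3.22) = -3.56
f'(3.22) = -1.58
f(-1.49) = 0.63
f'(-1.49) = -1.13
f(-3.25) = 3.03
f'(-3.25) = -1.45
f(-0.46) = -0.11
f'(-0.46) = -0.19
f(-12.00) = 15.23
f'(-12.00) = -1.36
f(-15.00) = 19.29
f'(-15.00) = -1.35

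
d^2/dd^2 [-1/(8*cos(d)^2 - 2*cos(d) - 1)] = 2*(128*sin(d)^4 - 82*sin(d)^2 + 29*cos(d) - 6*cos(3*d) - 58)/((2*cos(d) - 1)^3*(4*cos(d) + 1)^3)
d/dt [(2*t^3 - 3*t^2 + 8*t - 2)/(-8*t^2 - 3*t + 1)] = (-16*t^4 - 12*t^3 + 79*t^2 - 38*t + 2)/(64*t^4 + 48*t^3 - 7*t^2 - 6*t + 1)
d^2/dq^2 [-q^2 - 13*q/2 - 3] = -2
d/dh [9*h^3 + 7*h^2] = h*(27*h + 14)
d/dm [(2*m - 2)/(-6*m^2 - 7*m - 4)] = 2*(6*m^2 - 12*m - 11)/(36*m^4 + 84*m^3 + 97*m^2 + 56*m + 16)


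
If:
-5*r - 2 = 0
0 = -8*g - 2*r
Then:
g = 1/10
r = -2/5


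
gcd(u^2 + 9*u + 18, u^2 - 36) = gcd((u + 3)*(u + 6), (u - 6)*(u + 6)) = u + 6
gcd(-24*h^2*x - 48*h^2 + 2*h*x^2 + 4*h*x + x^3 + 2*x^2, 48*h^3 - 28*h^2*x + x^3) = -24*h^2 + 2*h*x + x^2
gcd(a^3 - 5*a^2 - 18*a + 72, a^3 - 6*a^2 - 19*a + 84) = a^2 + a - 12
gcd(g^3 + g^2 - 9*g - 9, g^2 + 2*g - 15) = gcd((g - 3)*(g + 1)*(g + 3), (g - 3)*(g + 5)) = g - 3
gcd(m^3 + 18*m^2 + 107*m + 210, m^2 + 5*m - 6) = m + 6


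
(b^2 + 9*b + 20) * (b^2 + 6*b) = b^4 + 15*b^3 + 74*b^2 + 120*b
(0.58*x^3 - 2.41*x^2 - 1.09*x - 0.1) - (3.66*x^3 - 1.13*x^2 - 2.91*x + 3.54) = -3.08*x^3 - 1.28*x^2 + 1.82*x - 3.64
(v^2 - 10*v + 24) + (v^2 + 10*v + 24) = 2*v^2 + 48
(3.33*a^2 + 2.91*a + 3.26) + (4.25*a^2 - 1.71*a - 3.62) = 7.58*a^2 + 1.2*a - 0.36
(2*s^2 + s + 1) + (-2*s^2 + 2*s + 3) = 3*s + 4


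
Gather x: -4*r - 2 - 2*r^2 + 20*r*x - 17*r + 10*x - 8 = -2*r^2 - 21*r + x*(20*r + 10) - 10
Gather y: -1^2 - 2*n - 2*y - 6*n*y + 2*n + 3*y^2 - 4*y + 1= 3*y^2 + y*(-6*n - 6)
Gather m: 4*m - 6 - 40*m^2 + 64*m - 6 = -40*m^2 + 68*m - 12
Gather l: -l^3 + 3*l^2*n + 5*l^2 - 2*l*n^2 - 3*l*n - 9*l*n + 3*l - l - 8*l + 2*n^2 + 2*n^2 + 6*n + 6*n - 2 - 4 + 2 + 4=-l^3 + l^2*(3*n + 5) + l*(-2*n^2 - 12*n - 6) + 4*n^2 + 12*n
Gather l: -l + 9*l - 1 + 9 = 8*l + 8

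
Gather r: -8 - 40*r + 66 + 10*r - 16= 42 - 30*r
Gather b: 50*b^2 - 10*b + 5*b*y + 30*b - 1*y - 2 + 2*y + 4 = 50*b^2 + b*(5*y + 20) + y + 2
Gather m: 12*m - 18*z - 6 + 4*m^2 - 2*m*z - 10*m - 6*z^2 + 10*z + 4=4*m^2 + m*(2 - 2*z) - 6*z^2 - 8*z - 2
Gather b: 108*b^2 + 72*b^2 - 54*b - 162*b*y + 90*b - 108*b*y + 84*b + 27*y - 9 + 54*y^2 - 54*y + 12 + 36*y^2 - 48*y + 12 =180*b^2 + b*(120 - 270*y) + 90*y^2 - 75*y + 15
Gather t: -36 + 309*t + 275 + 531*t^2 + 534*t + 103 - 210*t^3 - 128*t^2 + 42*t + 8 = -210*t^3 + 403*t^2 + 885*t + 350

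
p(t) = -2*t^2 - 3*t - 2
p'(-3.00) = 9.00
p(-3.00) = -11.00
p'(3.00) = -15.00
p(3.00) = -29.00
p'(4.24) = -19.96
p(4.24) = -50.68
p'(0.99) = -6.96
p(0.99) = -6.93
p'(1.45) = -8.80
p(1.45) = -10.56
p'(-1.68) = 3.72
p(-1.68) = -2.60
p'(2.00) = -11.00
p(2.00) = -16.00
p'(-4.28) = 14.12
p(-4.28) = -25.80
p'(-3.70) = 11.80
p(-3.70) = -18.28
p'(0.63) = -5.52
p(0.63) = -4.68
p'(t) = -4*t - 3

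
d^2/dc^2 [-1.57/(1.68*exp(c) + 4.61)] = (12.159336 - 4.431168*exp(c))*exp(c)/(1.68*exp(c) + 4.61)^3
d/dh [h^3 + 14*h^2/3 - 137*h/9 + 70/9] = 3*h^2 + 28*h/3 - 137/9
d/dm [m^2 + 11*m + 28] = 2*m + 11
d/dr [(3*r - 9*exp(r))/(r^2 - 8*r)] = 3*(r*(1 - 3*exp(r))*(r - 8) - 2*(r - 4)*(r - 3*exp(r)))/(r^2*(r - 8)^2)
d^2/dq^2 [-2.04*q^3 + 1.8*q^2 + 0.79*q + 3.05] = 3.6 - 12.24*q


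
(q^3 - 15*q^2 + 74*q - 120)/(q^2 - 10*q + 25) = (q^2 - 10*q + 24)/(q - 5)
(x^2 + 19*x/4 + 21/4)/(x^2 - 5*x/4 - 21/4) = (x + 3)/(x - 3)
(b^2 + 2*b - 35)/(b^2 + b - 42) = (b - 5)/(b - 6)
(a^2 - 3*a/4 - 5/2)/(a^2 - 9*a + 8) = (4*a^2 - 3*a - 10)/(4*(a^2 - 9*a + 8))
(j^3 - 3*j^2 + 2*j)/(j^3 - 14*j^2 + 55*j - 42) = j*(j - 2)/(j^2 - 13*j + 42)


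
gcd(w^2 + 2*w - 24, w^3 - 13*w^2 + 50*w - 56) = w - 4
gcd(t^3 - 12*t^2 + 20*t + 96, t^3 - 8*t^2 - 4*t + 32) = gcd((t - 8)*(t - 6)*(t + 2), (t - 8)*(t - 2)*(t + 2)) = t^2 - 6*t - 16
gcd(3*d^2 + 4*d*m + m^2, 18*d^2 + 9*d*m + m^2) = 3*d + m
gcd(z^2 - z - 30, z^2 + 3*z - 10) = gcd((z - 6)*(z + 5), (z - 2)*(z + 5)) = z + 5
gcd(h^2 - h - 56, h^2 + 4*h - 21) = h + 7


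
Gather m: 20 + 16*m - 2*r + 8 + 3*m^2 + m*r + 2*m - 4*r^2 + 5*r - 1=3*m^2 + m*(r + 18) - 4*r^2 + 3*r + 27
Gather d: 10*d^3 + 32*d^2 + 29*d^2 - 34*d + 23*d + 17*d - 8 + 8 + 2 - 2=10*d^3 + 61*d^2 + 6*d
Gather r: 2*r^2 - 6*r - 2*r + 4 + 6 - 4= 2*r^2 - 8*r + 6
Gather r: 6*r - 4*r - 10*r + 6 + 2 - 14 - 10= -8*r - 16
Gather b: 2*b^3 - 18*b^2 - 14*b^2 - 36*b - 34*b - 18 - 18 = 2*b^3 - 32*b^2 - 70*b - 36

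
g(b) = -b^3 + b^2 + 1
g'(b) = -3*b^2 + 2*b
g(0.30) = 1.06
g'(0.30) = 0.33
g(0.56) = 1.14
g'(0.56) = 0.18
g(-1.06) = 3.31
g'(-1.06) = -5.49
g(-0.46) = 1.31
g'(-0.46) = -1.55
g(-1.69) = 8.68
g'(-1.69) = -11.95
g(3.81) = -39.79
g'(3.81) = -35.93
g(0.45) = 1.11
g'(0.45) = 0.29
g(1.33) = 0.42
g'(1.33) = -2.65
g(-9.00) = 811.00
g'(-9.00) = -261.00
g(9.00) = -647.00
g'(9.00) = -225.00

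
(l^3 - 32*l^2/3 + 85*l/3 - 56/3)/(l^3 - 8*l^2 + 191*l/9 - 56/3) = 3*(l^2 - 8*l + 7)/(3*l^2 - 16*l + 21)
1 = 1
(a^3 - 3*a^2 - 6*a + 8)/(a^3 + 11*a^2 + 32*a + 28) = (a^2 - 5*a + 4)/(a^2 + 9*a + 14)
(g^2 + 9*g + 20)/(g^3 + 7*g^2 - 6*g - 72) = (g + 5)/(g^2 + 3*g - 18)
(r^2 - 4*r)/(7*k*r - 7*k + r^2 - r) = r*(r - 4)/(7*k*r - 7*k + r^2 - r)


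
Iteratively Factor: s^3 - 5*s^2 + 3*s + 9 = (s - 3)*(s^2 - 2*s - 3) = (s - 3)*(s + 1)*(s - 3)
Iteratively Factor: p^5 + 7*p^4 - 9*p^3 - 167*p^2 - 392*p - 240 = (p + 3)*(p^4 + 4*p^3 - 21*p^2 - 104*p - 80) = (p + 3)*(p + 4)*(p^3 - 21*p - 20) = (p + 1)*(p + 3)*(p + 4)*(p^2 - p - 20) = (p + 1)*(p + 3)*(p + 4)^2*(p - 5)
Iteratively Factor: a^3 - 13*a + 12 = (a - 3)*(a^2 + 3*a - 4) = (a - 3)*(a + 4)*(a - 1)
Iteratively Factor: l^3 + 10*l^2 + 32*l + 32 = (l + 4)*(l^2 + 6*l + 8) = (l + 4)^2*(l + 2)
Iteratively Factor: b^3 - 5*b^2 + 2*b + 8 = (b - 4)*(b^2 - b - 2) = (b - 4)*(b + 1)*(b - 2)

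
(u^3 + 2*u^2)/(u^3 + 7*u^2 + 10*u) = u/(u + 5)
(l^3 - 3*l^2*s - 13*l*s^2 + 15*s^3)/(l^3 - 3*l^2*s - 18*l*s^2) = (-l^2 + 6*l*s - 5*s^2)/(l*(-l + 6*s))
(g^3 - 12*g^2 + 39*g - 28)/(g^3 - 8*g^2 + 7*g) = (g - 4)/g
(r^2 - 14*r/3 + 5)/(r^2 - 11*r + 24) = (r - 5/3)/(r - 8)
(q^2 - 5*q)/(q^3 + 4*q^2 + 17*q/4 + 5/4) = 4*q*(q - 5)/(4*q^3 + 16*q^2 + 17*q + 5)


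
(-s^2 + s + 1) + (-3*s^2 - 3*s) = -4*s^2 - 2*s + 1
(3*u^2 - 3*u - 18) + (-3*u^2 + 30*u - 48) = 27*u - 66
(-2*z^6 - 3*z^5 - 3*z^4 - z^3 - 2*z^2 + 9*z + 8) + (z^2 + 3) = -2*z^6 - 3*z^5 - 3*z^4 - z^3 - z^2 + 9*z + 11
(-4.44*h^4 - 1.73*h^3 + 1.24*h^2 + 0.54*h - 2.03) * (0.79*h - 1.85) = -3.5076*h^5 + 6.8473*h^4 + 4.1801*h^3 - 1.8674*h^2 - 2.6027*h + 3.7555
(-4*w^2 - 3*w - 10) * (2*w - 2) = -8*w^3 + 2*w^2 - 14*w + 20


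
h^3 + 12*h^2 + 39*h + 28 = (h + 1)*(h + 4)*(h + 7)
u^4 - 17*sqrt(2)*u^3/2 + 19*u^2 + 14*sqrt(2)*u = u*(u - 7*sqrt(2))*(u - 2*sqrt(2))*(u + sqrt(2)/2)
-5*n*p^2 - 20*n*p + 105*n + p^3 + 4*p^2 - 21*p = (-5*n + p)*(p - 3)*(p + 7)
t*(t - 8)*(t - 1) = t^3 - 9*t^2 + 8*t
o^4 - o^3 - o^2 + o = o*(o - 1)^2*(o + 1)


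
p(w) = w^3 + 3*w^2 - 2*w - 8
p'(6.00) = 142.00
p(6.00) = 304.00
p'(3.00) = 43.00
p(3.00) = 40.00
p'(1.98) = 21.64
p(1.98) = 7.56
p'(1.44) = 12.86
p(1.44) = -1.67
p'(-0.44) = -4.06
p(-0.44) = -6.62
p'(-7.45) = 119.81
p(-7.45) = -240.09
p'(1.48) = 13.45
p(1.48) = -1.15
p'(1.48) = 13.45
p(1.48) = -1.15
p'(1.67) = 16.39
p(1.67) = 1.68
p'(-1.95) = -2.29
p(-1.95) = -0.11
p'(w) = 3*w^2 + 6*w - 2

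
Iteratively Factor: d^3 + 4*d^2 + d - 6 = (d + 3)*(d^2 + d - 2) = (d - 1)*(d + 3)*(d + 2)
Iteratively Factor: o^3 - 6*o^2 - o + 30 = (o - 3)*(o^2 - 3*o - 10) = (o - 5)*(o - 3)*(o + 2)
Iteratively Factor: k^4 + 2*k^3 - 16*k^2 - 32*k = (k - 4)*(k^3 + 6*k^2 + 8*k) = k*(k - 4)*(k^2 + 6*k + 8) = k*(k - 4)*(k + 4)*(k + 2)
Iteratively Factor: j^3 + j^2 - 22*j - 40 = (j - 5)*(j^2 + 6*j + 8) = (j - 5)*(j + 4)*(j + 2)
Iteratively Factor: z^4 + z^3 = (z)*(z^3 + z^2) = z*(z + 1)*(z^2) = z^2*(z + 1)*(z)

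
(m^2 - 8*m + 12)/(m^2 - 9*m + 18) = (m - 2)/(m - 3)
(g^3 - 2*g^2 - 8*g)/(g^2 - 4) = g*(g - 4)/(g - 2)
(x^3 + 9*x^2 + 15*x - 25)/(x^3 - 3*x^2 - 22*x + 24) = (x^2 + 10*x + 25)/(x^2 - 2*x - 24)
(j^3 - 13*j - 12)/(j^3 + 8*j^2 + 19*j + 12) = (j - 4)/(j + 4)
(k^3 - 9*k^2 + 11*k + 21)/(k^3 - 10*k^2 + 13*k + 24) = (k - 7)/(k - 8)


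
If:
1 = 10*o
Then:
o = 1/10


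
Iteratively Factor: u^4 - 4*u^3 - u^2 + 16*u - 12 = (u - 3)*(u^3 - u^2 - 4*u + 4) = (u - 3)*(u + 2)*(u^2 - 3*u + 2) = (u - 3)*(u - 2)*(u + 2)*(u - 1)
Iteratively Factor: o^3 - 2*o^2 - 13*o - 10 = (o - 5)*(o^2 + 3*o + 2) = (o - 5)*(o + 1)*(o + 2)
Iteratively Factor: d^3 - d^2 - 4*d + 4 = (d - 1)*(d^2 - 4) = (d - 2)*(d - 1)*(d + 2)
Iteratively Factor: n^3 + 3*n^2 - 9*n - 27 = (n - 3)*(n^2 + 6*n + 9) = (n - 3)*(n + 3)*(n + 3)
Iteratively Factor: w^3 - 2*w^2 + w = (w - 1)*(w^2 - w) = w*(w - 1)*(w - 1)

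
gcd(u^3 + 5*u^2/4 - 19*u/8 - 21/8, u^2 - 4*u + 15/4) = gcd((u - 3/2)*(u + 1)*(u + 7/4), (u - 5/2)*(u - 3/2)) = u - 3/2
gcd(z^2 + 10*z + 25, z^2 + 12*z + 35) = z + 5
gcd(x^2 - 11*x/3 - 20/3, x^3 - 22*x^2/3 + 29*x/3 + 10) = x - 5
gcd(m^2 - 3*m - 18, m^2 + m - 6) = m + 3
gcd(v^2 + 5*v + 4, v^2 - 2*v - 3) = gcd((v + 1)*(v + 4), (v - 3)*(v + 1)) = v + 1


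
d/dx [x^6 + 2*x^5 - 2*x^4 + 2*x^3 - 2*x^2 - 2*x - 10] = 6*x^5 + 10*x^4 - 8*x^3 + 6*x^2 - 4*x - 2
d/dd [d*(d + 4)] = 2*d + 4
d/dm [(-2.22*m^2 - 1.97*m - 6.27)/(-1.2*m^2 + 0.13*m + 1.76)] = (-2.6526*m^2 - 22.8624*m - 2.6521)/(1.44*m^4 - 0.312*m^3 - 4.2071*m^2 + 0.4576*m + 3.0976)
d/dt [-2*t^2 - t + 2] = -4*t - 1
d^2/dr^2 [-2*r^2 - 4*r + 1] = -4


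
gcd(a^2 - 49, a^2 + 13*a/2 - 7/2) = a + 7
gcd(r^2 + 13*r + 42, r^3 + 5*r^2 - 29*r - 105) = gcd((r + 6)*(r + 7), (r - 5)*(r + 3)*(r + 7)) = r + 7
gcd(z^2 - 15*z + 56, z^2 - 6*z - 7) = z - 7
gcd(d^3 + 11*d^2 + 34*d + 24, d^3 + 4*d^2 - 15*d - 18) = d^2 + 7*d + 6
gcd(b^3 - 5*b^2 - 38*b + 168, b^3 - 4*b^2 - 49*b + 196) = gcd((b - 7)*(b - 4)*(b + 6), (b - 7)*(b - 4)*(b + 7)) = b^2 - 11*b + 28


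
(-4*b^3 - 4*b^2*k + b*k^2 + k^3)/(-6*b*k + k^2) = (4*b^3 + 4*b^2*k - b*k^2 - k^3)/(k*(6*b - k))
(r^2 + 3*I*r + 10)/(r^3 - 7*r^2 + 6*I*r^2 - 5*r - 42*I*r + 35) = (r - 2*I)/(r^2 + r*(-7 + I) - 7*I)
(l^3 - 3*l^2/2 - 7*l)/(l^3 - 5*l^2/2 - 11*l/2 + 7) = l/(l - 1)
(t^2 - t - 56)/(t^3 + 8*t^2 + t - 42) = (t - 8)/(t^2 + t - 6)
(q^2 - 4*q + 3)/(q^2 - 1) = (q - 3)/(q + 1)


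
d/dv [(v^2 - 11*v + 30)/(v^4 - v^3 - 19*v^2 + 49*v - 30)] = ((11 - 2*v)*(-v^4 + v^3 + 19*v^2 - 49*v + 30) - (v^2 - 11*v + 30)*(4*v^3 - 3*v^2 - 38*v + 49))/(-v^4 + v^3 + 19*v^2 - 49*v + 30)^2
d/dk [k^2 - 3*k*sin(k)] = -3*k*cos(k) + 2*k - 3*sin(k)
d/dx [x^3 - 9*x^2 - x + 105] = 3*x^2 - 18*x - 1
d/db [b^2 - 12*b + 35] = 2*b - 12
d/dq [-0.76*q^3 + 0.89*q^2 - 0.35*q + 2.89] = -2.28*q^2 + 1.78*q - 0.35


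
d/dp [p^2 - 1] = 2*p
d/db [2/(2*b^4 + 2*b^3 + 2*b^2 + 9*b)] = 2*(-8*b^3 - 6*b^2 - 4*b - 9)/(b^2*(2*b^3 + 2*b^2 + 2*b + 9)^2)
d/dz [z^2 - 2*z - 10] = 2*z - 2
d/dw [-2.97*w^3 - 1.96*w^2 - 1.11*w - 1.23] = -8.91*w^2 - 3.92*w - 1.11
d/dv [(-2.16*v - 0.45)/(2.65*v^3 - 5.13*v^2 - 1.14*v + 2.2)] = (11.448*v^3 - 7.5033*v^2 - 4.617*v - 5.265)/(7.0225*v^6 - 27.189*v^5 + 20.2749*v^4 + 23.3564*v^3 - 21.2724*v^2 - 5.016*v + 4.84)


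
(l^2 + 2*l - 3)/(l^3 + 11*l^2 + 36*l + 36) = (l - 1)/(l^2 + 8*l + 12)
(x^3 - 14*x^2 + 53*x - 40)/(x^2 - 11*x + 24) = (x^2 - 6*x + 5)/(x - 3)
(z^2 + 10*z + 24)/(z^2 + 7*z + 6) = (z + 4)/(z + 1)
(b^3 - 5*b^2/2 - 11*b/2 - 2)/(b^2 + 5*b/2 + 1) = (b^2 - 3*b - 4)/(b + 2)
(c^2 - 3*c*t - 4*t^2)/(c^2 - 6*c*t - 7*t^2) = (-c + 4*t)/(-c + 7*t)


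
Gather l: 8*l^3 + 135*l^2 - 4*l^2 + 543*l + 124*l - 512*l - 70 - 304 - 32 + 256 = 8*l^3 + 131*l^2 + 155*l - 150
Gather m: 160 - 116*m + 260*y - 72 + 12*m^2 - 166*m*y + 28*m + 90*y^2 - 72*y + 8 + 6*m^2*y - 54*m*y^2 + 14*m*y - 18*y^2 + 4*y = m^2*(6*y + 12) + m*(-54*y^2 - 152*y - 88) + 72*y^2 + 192*y + 96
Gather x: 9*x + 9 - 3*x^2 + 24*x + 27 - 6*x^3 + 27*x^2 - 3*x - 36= -6*x^3 + 24*x^2 + 30*x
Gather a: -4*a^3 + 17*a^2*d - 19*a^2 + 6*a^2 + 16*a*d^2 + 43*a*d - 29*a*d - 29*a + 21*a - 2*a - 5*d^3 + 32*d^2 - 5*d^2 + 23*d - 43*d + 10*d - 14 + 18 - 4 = -4*a^3 + a^2*(17*d - 13) + a*(16*d^2 + 14*d - 10) - 5*d^3 + 27*d^2 - 10*d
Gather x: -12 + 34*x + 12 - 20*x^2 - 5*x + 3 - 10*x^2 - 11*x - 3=-30*x^2 + 18*x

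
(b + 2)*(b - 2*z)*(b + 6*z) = b^3 + 4*b^2*z + 2*b^2 - 12*b*z^2 + 8*b*z - 24*z^2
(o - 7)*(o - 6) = o^2 - 13*o + 42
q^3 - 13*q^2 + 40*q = q*(q - 8)*(q - 5)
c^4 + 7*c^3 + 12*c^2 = c^2*(c + 3)*(c + 4)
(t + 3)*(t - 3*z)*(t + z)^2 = t^4 - t^3*z + 3*t^3 - 5*t^2*z^2 - 3*t^2*z - 3*t*z^3 - 15*t*z^2 - 9*z^3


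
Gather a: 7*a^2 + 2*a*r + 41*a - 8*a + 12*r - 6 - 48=7*a^2 + a*(2*r + 33) + 12*r - 54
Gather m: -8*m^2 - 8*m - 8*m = -8*m^2 - 16*m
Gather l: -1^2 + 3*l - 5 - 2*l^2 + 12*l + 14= -2*l^2 + 15*l + 8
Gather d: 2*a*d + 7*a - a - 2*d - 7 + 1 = 6*a + d*(2*a - 2) - 6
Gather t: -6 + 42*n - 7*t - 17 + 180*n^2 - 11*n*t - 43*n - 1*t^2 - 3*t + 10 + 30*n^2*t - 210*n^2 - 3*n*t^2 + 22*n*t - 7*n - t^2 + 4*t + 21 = -30*n^2 - 8*n + t^2*(-3*n - 2) + t*(30*n^2 + 11*n - 6) + 8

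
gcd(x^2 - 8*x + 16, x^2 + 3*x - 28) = x - 4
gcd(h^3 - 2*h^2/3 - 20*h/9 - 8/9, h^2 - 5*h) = 1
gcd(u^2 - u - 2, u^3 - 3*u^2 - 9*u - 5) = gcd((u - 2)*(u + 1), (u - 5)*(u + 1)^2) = u + 1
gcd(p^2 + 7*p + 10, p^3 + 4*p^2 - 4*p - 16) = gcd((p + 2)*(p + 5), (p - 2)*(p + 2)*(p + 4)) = p + 2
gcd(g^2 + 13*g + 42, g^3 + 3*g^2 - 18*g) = g + 6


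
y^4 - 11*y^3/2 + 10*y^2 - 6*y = y*(y - 2)^2*(y - 3/2)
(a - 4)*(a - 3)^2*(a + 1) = a^4 - 9*a^3 + 23*a^2 - 3*a - 36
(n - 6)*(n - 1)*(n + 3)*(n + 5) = n^4 + n^3 - 35*n^2 - 57*n + 90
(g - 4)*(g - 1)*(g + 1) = g^3 - 4*g^2 - g + 4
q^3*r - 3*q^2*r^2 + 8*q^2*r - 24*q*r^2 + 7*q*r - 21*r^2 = (q + 7)*(q - 3*r)*(q*r + r)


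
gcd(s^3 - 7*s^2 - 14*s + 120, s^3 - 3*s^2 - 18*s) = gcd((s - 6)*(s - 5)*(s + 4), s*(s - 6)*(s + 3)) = s - 6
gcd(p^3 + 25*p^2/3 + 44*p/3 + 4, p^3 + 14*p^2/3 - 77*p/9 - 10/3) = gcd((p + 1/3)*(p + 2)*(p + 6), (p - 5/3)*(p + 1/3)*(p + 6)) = p^2 + 19*p/3 + 2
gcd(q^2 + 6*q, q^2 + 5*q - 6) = q + 6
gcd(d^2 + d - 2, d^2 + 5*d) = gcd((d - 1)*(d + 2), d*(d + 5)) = 1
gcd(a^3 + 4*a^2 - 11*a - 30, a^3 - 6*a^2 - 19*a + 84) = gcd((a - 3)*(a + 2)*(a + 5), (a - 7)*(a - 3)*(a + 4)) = a - 3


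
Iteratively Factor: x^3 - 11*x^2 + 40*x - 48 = (x - 3)*(x^2 - 8*x + 16) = (x - 4)*(x - 3)*(x - 4)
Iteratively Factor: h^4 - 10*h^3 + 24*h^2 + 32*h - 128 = (h - 4)*(h^3 - 6*h^2 + 32) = (h - 4)*(h + 2)*(h^2 - 8*h + 16) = (h - 4)^2*(h + 2)*(h - 4)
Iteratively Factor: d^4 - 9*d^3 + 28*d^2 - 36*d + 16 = (d - 4)*(d^3 - 5*d^2 + 8*d - 4) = (d - 4)*(d - 2)*(d^2 - 3*d + 2) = (d - 4)*(d - 2)^2*(d - 1)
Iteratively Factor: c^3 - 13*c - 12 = (c + 1)*(c^2 - c - 12) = (c + 1)*(c + 3)*(c - 4)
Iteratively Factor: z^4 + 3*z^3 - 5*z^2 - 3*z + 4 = (z - 1)*(z^3 + 4*z^2 - z - 4) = (z - 1)*(z + 1)*(z^2 + 3*z - 4) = (z - 1)*(z + 1)*(z + 4)*(z - 1)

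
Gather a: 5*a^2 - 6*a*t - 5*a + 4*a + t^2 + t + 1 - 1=5*a^2 + a*(-6*t - 1) + t^2 + t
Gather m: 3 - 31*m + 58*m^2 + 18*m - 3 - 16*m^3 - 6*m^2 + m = -16*m^3 + 52*m^2 - 12*m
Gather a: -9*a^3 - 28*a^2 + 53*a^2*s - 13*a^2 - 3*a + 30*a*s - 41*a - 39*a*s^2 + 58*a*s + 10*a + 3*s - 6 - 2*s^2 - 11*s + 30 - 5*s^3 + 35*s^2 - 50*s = -9*a^3 + a^2*(53*s - 41) + a*(-39*s^2 + 88*s - 34) - 5*s^3 + 33*s^2 - 58*s + 24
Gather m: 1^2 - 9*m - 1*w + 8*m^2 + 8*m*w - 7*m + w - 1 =8*m^2 + m*(8*w - 16)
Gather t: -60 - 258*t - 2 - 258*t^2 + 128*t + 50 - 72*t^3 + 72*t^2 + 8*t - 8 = -72*t^3 - 186*t^2 - 122*t - 20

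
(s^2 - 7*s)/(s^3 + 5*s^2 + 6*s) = (s - 7)/(s^2 + 5*s + 6)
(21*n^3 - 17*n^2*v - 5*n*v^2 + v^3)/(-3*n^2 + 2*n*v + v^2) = -7*n + v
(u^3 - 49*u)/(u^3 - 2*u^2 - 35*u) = (u + 7)/(u + 5)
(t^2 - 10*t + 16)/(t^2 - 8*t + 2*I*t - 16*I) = (t - 2)/(t + 2*I)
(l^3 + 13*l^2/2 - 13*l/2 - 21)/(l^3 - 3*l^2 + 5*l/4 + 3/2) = 2*(2*l^2 + 17*l + 21)/(4*l^2 - 4*l - 3)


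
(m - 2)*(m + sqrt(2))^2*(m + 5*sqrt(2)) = m^4 - 2*m^3 + 7*sqrt(2)*m^3 - 14*sqrt(2)*m^2 + 22*m^2 - 44*m + 10*sqrt(2)*m - 20*sqrt(2)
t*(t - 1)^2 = t^3 - 2*t^2 + t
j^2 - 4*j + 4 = (j - 2)^2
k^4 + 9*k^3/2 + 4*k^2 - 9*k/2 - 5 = (k - 1)*(k + 1)*(k + 2)*(k + 5/2)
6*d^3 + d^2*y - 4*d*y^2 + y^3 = (-3*d + y)*(-2*d + y)*(d + y)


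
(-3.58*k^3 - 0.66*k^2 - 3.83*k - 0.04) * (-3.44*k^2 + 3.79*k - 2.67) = 12.3152*k^5 - 11.2978*k^4 + 20.2324*k^3 - 12.6159*k^2 + 10.0745*k + 0.1068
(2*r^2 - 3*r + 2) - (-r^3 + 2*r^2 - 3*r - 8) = r^3 + 10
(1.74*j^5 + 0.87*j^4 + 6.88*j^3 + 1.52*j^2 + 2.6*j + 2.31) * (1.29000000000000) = 2.2446*j^5 + 1.1223*j^4 + 8.8752*j^3 + 1.9608*j^2 + 3.354*j + 2.9799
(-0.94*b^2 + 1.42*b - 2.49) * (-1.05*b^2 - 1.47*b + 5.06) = 0.987*b^4 - 0.1092*b^3 - 4.2293*b^2 + 10.8455*b - 12.5994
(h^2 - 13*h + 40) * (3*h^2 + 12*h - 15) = 3*h^4 - 27*h^3 - 51*h^2 + 675*h - 600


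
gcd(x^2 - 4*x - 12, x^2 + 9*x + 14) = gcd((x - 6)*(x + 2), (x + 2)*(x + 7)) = x + 2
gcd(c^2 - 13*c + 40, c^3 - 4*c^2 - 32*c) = c - 8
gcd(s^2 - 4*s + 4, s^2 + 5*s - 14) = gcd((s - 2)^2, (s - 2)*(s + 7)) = s - 2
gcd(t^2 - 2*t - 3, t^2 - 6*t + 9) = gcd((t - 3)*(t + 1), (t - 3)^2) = t - 3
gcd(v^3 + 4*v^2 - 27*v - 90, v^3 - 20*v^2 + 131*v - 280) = v - 5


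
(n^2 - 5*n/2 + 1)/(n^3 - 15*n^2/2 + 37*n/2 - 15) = (2*n - 1)/(2*n^2 - 11*n + 15)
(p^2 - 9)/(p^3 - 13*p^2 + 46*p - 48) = (p + 3)/(p^2 - 10*p + 16)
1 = 1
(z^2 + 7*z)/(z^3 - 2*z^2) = (z + 7)/(z*(z - 2))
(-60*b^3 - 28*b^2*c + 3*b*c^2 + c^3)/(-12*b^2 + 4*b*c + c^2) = (10*b^2 + 3*b*c - c^2)/(2*b - c)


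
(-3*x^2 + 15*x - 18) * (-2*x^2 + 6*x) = 6*x^4 - 48*x^3 + 126*x^2 - 108*x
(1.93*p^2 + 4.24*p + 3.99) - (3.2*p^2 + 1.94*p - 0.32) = -1.27*p^2 + 2.3*p + 4.31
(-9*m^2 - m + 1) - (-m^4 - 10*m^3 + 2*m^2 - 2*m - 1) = m^4 + 10*m^3 - 11*m^2 + m + 2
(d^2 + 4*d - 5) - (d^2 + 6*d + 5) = -2*d - 10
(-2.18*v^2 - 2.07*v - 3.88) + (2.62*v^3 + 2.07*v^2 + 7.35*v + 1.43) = 2.62*v^3 - 0.11*v^2 + 5.28*v - 2.45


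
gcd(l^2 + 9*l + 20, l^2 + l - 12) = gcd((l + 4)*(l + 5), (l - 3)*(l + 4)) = l + 4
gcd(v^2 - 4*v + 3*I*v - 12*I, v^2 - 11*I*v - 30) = 1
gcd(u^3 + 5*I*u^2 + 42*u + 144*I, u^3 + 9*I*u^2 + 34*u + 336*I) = u^2 + 2*I*u + 48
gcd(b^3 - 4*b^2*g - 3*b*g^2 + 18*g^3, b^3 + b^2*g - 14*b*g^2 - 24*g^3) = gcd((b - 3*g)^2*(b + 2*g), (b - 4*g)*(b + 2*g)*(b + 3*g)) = b + 2*g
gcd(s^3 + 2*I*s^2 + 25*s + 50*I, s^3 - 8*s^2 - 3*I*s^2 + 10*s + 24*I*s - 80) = s^2 - 3*I*s + 10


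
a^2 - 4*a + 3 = (a - 3)*(a - 1)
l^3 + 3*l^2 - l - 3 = (l - 1)*(l + 1)*(l + 3)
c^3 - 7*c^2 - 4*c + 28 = (c - 7)*(c - 2)*(c + 2)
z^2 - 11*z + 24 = (z - 8)*(z - 3)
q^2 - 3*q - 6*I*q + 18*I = (q - 3)*(q - 6*I)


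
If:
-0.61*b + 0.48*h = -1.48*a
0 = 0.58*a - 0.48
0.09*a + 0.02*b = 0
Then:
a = 0.83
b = -3.72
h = -7.28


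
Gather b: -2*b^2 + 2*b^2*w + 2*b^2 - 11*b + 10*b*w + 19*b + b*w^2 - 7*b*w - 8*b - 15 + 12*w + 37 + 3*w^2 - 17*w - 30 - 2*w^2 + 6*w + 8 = 2*b^2*w + b*(w^2 + 3*w) + w^2 + w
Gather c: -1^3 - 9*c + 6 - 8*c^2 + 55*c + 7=-8*c^2 + 46*c + 12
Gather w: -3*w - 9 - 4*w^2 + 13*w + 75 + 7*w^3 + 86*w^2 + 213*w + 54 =7*w^3 + 82*w^2 + 223*w + 120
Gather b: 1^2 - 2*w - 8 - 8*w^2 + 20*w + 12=-8*w^2 + 18*w + 5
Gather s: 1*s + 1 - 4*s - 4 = -3*s - 3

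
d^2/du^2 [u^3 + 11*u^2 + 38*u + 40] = 6*u + 22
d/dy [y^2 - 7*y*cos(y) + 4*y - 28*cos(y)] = 7*y*sin(y) + 2*y + 28*sin(y) - 7*cos(y) + 4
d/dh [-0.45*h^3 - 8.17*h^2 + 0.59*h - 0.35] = -1.35*h^2 - 16.34*h + 0.59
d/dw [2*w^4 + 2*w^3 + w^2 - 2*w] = 8*w^3 + 6*w^2 + 2*w - 2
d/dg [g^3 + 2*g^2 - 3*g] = 3*g^2 + 4*g - 3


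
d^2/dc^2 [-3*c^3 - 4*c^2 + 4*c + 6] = -18*c - 8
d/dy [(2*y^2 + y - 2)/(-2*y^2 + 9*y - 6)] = 4*(5*y^2 - 8*y + 3)/(4*y^4 - 36*y^3 + 105*y^2 - 108*y + 36)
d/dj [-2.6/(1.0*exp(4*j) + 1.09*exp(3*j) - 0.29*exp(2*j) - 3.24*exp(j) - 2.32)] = (10.4*exp(3*j) + 8.502*exp(2*j) - 1.508*exp(j) - 8.424)*exp(j)/(-1.0*exp(4*j) - 1.09*exp(3*j) + 0.29*exp(2*j) + 3.24*exp(j) + 2.32)^2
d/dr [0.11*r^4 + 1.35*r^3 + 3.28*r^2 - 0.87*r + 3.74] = 0.44*r^3 + 4.05*r^2 + 6.56*r - 0.87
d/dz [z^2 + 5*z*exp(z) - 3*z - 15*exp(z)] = 5*z*exp(z) + 2*z - 10*exp(z) - 3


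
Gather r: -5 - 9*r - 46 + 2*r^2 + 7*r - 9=2*r^2 - 2*r - 60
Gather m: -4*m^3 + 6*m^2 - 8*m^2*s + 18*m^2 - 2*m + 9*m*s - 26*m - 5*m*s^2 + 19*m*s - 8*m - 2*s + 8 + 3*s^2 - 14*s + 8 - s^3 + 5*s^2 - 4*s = -4*m^3 + m^2*(24 - 8*s) + m*(-5*s^2 + 28*s - 36) - s^3 + 8*s^2 - 20*s + 16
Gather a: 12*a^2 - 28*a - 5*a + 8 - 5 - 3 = 12*a^2 - 33*a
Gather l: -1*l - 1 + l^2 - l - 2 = l^2 - 2*l - 3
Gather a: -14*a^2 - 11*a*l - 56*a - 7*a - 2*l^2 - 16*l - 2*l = -14*a^2 + a*(-11*l - 63) - 2*l^2 - 18*l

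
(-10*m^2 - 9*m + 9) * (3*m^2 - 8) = -30*m^4 - 27*m^3 + 107*m^2 + 72*m - 72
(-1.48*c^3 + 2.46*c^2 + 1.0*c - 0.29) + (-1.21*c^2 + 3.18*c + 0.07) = -1.48*c^3 + 1.25*c^2 + 4.18*c - 0.22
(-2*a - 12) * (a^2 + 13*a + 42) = -2*a^3 - 38*a^2 - 240*a - 504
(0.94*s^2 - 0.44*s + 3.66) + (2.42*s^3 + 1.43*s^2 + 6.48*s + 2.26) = 2.42*s^3 + 2.37*s^2 + 6.04*s + 5.92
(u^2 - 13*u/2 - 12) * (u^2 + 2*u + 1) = u^4 - 9*u^3/2 - 24*u^2 - 61*u/2 - 12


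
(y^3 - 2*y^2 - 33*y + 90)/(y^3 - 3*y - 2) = (-y^3 + 2*y^2 + 33*y - 90)/(-y^3 + 3*y + 2)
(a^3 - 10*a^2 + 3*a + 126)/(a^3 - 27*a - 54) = (a - 7)/(a + 3)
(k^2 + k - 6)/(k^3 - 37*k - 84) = (k - 2)/(k^2 - 3*k - 28)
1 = 1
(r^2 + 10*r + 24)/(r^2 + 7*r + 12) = (r + 6)/(r + 3)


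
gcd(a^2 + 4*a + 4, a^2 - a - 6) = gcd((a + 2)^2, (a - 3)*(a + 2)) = a + 2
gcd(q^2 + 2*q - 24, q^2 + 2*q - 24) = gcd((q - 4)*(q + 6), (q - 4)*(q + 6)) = q^2 + 2*q - 24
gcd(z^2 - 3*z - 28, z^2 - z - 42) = z - 7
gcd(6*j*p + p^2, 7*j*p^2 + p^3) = p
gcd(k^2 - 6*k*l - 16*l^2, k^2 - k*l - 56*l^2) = k - 8*l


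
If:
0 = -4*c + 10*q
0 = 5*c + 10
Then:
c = -2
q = -4/5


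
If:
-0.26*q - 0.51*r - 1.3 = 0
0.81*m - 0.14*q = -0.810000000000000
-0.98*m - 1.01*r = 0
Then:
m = -2.78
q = -10.29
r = 2.70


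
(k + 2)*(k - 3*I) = k^2 + 2*k - 3*I*k - 6*I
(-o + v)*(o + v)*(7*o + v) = -7*o^3 - o^2*v + 7*o*v^2 + v^3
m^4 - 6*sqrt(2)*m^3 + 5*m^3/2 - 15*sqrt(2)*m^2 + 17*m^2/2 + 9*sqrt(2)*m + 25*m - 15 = (m - 1/2)*(m + 3)*(m - 5*sqrt(2))*(m - sqrt(2))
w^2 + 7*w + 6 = (w + 1)*(w + 6)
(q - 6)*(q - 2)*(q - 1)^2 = q^4 - 10*q^3 + 29*q^2 - 32*q + 12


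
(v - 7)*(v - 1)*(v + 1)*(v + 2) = v^4 - 5*v^3 - 15*v^2 + 5*v + 14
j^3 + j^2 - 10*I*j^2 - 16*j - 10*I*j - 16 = (j + 1)*(j - 8*I)*(j - 2*I)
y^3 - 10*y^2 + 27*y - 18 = (y - 6)*(y - 3)*(y - 1)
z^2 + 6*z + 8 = (z + 2)*(z + 4)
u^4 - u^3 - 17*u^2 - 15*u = u*(u - 5)*(u + 1)*(u + 3)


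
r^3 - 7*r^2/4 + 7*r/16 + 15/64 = (r - 5/4)*(r - 3/4)*(r + 1/4)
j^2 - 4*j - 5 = (j - 5)*(j + 1)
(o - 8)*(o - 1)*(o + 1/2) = o^3 - 17*o^2/2 + 7*o/2 + 4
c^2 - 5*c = c*(c - 5)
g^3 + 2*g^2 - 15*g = g*(g - 3)*(g + 5)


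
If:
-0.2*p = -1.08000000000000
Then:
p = 5.40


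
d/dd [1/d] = -1/d^2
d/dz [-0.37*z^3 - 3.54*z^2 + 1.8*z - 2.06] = -1.11*z^2 - 7.08*z + 1.8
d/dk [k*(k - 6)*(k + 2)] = 3*k^2 - 8*k - 12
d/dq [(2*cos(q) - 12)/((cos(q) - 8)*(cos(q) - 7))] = 2*(cos(q)^2 - 12*cos(q) + 34)*sin(q)/((cos(q) - 8)^2*(cos(q) - 7)^2)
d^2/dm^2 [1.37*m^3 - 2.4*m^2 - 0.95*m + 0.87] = 8.22*m - 4.8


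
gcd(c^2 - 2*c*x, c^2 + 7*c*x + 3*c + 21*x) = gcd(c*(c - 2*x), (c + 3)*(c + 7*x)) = 1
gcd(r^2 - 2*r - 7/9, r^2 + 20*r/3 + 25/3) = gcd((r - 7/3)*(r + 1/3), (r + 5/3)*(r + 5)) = 1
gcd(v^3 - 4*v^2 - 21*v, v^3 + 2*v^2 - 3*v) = v^2 + 3*v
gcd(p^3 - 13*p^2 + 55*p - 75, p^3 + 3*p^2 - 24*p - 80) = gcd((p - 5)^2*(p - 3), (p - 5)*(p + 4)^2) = p - 5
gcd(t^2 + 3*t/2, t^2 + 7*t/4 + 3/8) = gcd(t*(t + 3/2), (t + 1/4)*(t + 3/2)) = t + 3/2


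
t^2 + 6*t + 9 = (t + 3)^2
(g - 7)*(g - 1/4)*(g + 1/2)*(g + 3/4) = g^4 - 6*g^3 - 111*g^2/16 - 17*g/32 + 21/32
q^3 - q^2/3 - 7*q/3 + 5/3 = (q - 1)^2*(q + 5/3)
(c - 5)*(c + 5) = c^2 - 25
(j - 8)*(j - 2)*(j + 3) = j^3 - 7*j^2 - 14*j + 48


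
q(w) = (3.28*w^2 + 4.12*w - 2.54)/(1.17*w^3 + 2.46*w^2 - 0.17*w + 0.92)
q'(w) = (6.56*w + 4.12)/(1.17*w^3 + 2.46*w^2 - 0.17*w + 0.92) + (-3.51*w^2 - 4.92*w + 0.17)*(3.28*w^2 + 4.12*w - 2.54)/(1.17*w^3 + 2.46*w^2 - 0.17*w + 0.92)^2 = (-3.8376*w^4 - 9.6408*w^3 - 1.7774*w^2 + 18.532*w + 3.3586)/(1.3689*w^6 + 5.7564*w^5 + 5.6538*w^4 + 1.3164*w^3 + 4.5553*w^2 - 0.3128*w + 0.8464)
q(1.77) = 1.01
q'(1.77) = -0.28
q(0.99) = 1.11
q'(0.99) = 0.37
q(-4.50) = -0.82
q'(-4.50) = -0.27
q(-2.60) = -3.47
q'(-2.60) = -9.49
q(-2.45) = -6.39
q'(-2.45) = -40.41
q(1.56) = 1.07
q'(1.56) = -0.26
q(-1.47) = -0.54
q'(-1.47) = -1.96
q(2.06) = 0.94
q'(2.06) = -0.26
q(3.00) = 0.73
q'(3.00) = -0.18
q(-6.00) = -0.56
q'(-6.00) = -0.12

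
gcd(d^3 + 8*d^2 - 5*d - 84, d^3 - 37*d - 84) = d + 4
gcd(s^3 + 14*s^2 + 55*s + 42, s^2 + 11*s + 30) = s + 6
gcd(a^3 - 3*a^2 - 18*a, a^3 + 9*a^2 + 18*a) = a^2 + 3*a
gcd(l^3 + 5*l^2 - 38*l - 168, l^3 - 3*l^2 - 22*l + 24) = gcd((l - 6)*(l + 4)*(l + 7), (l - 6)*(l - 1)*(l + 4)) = l^2 - 2*l - 24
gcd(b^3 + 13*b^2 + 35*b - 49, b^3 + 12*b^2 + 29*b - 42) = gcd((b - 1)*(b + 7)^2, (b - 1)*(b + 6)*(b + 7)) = b^2 + 6*b - 7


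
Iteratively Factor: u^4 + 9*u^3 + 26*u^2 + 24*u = (u + 2)*(u^3 + 7*u^2 + 12*u) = (u + 2)*(u + 3)*(u^2 + 4*u) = (u + 2)*(u + 3)*(u + 4)*(u)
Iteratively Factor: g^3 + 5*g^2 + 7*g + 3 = (g + 1)*(g^2 + 4*g + 3) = (g + 1)^2*(g + 3)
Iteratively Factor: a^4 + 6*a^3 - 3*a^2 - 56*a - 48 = (a + 4)*(a^3 + 2*a^2 - 11*a - 12) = (a + 1)*(a + 4)*(a^2 + a - 12) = (a + 1)*(a + 4)^2*(a - 3)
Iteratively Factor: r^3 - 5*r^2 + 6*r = (r - 2)*(r^2 - 3*r) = r*(r - 2)*(r - 3)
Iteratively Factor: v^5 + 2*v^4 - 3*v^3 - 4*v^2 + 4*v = (v - 1)*(v^4 + 3*v^3 - 4*v) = (v - 1)*(v + 2)*(v^3 + v^2 - 2*v) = v*(v - 1)*(v + 2)*(v^2 + v - 2) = v*(v - 1)^2*(v + 2)*(v + 2)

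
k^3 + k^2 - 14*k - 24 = (k - 4)*(k + 2)*(k + 3)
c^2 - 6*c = c*(c - 6)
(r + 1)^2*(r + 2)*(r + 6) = r^4 + 10*r^3 + 29*r^2 + 32*r + 12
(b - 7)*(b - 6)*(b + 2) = b^3 - 11*b^2 + 16*b + 84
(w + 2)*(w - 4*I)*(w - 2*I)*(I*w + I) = I*w^4 + 6*w^3 + 3*I*w^3 + 18*w^2 - 6*I*w^2 + 12*w - 24*I*w - 16*I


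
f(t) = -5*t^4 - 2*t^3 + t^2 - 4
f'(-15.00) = 66120.00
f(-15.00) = -246154.00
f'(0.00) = 0.00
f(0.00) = -4.00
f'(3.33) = -798.39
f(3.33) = -681.58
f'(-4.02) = 1194.29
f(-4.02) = -1163.70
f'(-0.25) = -0.56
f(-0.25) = -3.93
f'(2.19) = -234.47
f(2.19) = -135.22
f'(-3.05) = 505.54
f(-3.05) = -370.63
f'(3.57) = -979.32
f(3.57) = -894.42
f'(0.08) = 0.11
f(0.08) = -3.99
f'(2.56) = -369.75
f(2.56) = -245.75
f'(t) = -20*t^3 - 6*t^2 + 2*t = 2*t*(-10*t^2 - 3*t + 1)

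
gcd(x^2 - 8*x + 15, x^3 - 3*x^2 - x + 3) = x - 3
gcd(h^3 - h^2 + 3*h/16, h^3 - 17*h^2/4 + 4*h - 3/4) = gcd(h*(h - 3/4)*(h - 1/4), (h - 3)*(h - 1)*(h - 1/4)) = h - 1/4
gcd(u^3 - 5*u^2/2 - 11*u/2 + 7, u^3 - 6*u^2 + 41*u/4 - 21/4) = u^2 - 9*u/2 + 7/2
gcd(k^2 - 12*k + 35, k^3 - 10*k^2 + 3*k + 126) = k - 7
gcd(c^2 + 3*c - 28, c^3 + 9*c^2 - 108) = 1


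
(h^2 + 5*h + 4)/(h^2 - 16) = (h + 1)/(h - 4)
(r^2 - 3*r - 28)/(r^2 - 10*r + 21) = (r + 4)/(r - 3)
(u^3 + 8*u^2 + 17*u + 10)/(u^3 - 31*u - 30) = (u + 2)/(u - 6)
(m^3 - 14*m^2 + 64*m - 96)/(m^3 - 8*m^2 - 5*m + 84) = (m^2 - 10*m + 24)/(m^2 - 4*m - 21)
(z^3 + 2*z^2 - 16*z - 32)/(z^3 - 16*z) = (z + 2)/z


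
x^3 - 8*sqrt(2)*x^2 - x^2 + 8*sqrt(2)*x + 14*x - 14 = (x - 1)*(x - 7*sqrt(2))*(x - sqrt(2))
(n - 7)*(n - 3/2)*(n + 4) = n^3 - 9*n^2/2 - 47*n/2 + 42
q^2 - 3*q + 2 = (q - 2)*(q - 1)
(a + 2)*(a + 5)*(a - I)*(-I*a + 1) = -I*a^4 - 7*I*a^3 - 11*I*a^2 - 7*I*a - 10*I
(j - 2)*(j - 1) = j^2 - 3*j + 2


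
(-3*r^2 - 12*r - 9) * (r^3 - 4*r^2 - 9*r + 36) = -3*r^5 + 66*r^3 + 36*r^2 - 351*r - 324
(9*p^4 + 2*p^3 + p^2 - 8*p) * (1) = 9*p^4 + 2*p^3 + p^2 - 8*p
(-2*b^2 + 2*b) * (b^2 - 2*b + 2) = -2*b^4 + 6*b^3 - 8*b^2 + 4*b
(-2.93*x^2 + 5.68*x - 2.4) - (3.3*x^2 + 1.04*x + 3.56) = -6.23*x^2 + 4.64*x - 5.96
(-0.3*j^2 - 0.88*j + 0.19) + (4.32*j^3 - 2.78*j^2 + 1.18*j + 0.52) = 4.32*j^3 - 3.08*j^2 + 0.3*j + 0.71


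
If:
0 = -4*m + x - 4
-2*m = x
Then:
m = -2/3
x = 4/3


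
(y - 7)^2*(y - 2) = y^3 - 16*y^2 + 77*y - 98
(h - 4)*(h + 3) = h^2 - h - 12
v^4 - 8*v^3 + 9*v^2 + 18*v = v*(v - 6)*(v - 3)*(v + 1)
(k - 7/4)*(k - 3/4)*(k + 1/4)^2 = k^4 - 2*k^3 + k^2/8 + k/2 + 21/256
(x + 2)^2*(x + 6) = x^3 + 10*x^2 + 28*x + 24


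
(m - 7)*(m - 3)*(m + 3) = m^3 - 7*m^2 - 9*m + 63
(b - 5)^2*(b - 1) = b^3 - 11*b^2 + 35*b - 25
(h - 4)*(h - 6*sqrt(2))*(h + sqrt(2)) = h^3 - 5*sqrt(2)*h^2 - 4*h^2 - 12*h + 20*sqrt(2)*h + 48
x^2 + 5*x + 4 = (x + 1)*(x + 4)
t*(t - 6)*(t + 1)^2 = t^4 - 4*t^3 - 11*t^2 - 6*t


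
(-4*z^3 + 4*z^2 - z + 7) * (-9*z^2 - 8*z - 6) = 36*z^5 - 4*z^4 + z^3 - 79*z^2 - 50*z - 42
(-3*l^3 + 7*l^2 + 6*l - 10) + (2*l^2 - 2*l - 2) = -3*l^3 + 9*l^2 + 4*l - 12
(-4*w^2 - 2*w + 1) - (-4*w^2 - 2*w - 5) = 6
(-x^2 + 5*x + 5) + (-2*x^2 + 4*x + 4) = -3*x^2 + 9*x + 9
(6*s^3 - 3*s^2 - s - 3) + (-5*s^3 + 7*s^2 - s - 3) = s^3 + 4*s^2 - 2*s - 6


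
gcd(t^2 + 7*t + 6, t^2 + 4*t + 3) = t + 1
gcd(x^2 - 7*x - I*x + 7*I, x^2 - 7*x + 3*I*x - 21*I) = x - 7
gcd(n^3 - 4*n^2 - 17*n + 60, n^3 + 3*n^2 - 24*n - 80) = n^2 - n - 20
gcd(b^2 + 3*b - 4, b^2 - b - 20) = b + 4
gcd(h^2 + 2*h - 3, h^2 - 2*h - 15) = h + 3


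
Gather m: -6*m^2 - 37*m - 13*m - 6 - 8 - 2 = -6*m^2 - 50*m - 16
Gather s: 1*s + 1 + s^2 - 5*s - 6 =s^2 - 4*s - 5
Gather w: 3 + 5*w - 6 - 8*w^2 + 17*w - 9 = -8*w^2 + 22*w - 12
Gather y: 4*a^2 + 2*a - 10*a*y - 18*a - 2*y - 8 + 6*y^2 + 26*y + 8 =4*a^2 - 16*a + 6*y^2 + y*(24 - 10*a)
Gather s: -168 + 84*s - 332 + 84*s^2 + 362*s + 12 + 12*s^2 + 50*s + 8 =96*s^2 + 496*s - 480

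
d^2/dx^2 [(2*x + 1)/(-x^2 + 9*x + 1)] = 2*((2*x - 9)^2*(2*x + 1) + (6*x - 17)*(-x^2 + 9*x + 1))/(-x^2 + 9*x + 1)^3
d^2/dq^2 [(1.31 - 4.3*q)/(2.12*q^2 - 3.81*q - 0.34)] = ((4.24*q - 3.81)*(4.3*q - 1.31)*(8.48*q - 7.62) + (54.696*q - 38.3204)*(-2.12*q^2 + 3.81*q + 0.34))/(-2.12*q^2 + 3.81*q + 0.34)^3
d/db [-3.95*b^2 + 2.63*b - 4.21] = 2.63 - 7.9*b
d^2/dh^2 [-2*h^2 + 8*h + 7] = -4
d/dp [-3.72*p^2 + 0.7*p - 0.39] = 0.7 - 7.44*p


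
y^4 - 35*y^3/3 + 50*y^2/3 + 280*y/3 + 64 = (y - 8)*(y - 6)*(y + 1)*(y + 4/3)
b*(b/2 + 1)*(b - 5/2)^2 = b^4/2 - 3*b^3/2 - 15*b^2/8 + 25*b/4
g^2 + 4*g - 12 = (g - 2)*(g + 6)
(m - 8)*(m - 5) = m^2 - 13*m + 40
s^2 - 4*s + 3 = (s - 3)*(s - 1)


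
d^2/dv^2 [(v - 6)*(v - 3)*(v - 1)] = 6*v - 20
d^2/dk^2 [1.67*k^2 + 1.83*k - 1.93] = 3.34000000000000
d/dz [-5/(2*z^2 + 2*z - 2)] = 5*(2*z + 1)/(2*(z^2 + z - 1)^2)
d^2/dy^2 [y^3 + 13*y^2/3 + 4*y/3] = 6*y + 26/3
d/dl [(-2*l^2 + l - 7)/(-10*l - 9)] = (20*l^2 + 36*l - 79)/(100*l^2 + 180*l + 81)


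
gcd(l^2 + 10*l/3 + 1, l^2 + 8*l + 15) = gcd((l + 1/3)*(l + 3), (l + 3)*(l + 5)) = l + 3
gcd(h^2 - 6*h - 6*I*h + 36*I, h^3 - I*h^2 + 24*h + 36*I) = h - 6*I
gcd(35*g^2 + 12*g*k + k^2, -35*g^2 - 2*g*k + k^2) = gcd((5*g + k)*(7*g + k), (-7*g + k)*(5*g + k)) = 5*g + k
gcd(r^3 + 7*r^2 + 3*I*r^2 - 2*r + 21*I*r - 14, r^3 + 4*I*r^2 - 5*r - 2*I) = r^2 + 3*I*r - 2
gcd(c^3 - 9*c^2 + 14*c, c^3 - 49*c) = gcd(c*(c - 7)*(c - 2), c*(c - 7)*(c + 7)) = c^2 - 7*c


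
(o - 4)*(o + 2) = o^2 - 2*o - 8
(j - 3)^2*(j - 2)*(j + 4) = j^4 - 4*j^3 - 11*j^2 + 66*j - 72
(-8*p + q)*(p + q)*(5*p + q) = -40*p^3 - 43*p^2*q - 2*p*q^2 + q^3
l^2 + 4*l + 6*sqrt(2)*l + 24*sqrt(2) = (l + 4)*(l + 6*sqrt(2))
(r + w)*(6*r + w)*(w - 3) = 6*r^2*w - 18*r^2 + 7*r*w^2 - 21*r*w + w^3 - 3*w^2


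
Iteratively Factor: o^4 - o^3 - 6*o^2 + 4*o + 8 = (o + 2)*(o^3 - 3*o^2 + 4) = (o + 1)*(o + 2)*(o^2 - 4*o + 4) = (o - 2)*(o + 1)*(o + 2)*(o - 2)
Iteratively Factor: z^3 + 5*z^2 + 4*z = (z)*(z^2 + 5*z + 4) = z*(z + 4)*(z + 1)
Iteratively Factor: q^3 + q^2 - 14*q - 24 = (q + 3)*(q^2 - 2*q - 8) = (q - 4)*(q + 3)*(q + 2)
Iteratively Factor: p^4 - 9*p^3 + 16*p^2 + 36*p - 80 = (p - 4)*(p^3 - 5*p^2 - 4*p + 20) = (p - 4)*(p + 2)*(p^2 - 7*p + 10) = (p - 5)*(p - 4)*(p + 2)*(p - 2)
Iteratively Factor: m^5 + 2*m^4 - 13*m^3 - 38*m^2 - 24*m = (m)*(m^4 + 2*m^3 - 13*m^2 - 38*m - 24) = m*(m + 1)*(m^3 + m^2 - 14*m - 24) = m*(m + 1)*(m + 2)*(m^2 - m - 12) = m*(m - 4)*(m + 1)*(m + 2)*(m + 3)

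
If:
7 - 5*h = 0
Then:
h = 7/5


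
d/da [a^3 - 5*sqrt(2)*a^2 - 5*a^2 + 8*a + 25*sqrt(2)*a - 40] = 3*a^2 - 10*sqrt(2)*a - 10*a + 8 + 25*sqrt(2)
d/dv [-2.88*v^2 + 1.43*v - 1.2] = 1.43 - 5.76*v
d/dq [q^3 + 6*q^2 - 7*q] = 3*q^2 + 12*q - 7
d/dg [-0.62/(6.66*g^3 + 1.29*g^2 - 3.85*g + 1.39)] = (12.3876*g^2 + 1.5996*g - 2.387)/(6.66*g^3 + 1.29*g^2 - 3.85*g + 1.39)^2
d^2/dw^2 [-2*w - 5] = 0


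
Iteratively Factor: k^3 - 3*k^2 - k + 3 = (k + 1)*(k^2 - 4*k + 3) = (k - 3)*(k + 1)*(k - 1)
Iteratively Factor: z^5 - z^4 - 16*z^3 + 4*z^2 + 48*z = (z + 2)*(z^4 - 3*z^3 - 10*z^2 + 24*z) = (z - 2)*(z + 2)*(z^3 - z^2 - 12*z) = (z - 2)*(z + 2)*(z + 3)*(z^2 - 4*z) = z*(z - 2)*(z + 2)*(z + 3)*(z - 4)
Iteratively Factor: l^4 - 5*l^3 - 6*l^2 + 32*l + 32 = (l + 2)*(l^3 - 7*l^2 + 8*l + 16) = (l - 4)*(l + 2)*(l^2 - 3*l - 4) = (l - 4)*(l + 1)*(l + 2)*(l - 4)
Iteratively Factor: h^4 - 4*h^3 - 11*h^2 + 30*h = (h - 5)*(h^3 + h^2 - 6*h) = (h - 5)*(h + 3)*(h^2 - 2*h) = (h - 5)*(h - 2)*(h + 3)*(h)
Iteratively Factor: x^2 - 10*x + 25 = (x - 5)*(x - 5)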